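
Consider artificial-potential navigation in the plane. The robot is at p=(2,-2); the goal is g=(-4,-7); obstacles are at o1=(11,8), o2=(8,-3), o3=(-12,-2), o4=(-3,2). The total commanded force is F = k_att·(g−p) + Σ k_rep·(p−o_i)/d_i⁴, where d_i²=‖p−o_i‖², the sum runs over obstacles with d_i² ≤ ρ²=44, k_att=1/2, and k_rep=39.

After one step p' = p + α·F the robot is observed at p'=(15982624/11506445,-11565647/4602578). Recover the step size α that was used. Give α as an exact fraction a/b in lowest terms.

α = 1/5

F_att = 1/2·(g−p) = 1/2·(-6,-5) = (-3.0000,-2.5000)
o1: d²=181 > ρ²=44 → inactive
o2: d²=37 ≤ ρ²=44; F_rep = 39·(-6,1)/37² = (-0.1709,0.0285)
o3: d²=196 > ρ²=44 → inactive
o4: d²=41 ≤ ρ²=44; F_rep = 39·(5,-4)/41² = (0.1160,-0.0928)
F = F_att + ΣF_rep = (-3.0549,-2.5643)
Δp = p'−p = (-0.6110,-0.5129); α = Δx/Fx = (-7030266/11506445) / (-7030266/2301289) = 1/5
check: Δy/Fy = (-2360491/4602578) / (-11802455/4602578) = 1/5 ✓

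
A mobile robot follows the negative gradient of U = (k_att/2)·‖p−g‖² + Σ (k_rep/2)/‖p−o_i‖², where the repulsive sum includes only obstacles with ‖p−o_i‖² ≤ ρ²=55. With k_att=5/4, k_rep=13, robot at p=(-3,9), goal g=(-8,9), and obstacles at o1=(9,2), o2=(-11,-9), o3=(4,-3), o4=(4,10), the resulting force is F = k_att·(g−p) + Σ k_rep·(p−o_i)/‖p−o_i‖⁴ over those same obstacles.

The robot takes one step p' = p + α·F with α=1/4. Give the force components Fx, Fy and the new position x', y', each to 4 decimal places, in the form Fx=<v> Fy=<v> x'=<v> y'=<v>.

Fx=-6.2864 Fy=-0.0052 x'=-4.5716 y'=8.9987

F_att = 5/4·(g−p) = 5/4·(-5,0) = (-6.2500,0.0000)
o1: d²=193 > ρ²=55 → inactive
o2: d²=388 > ρ²=55 → inactive
o3: d²=193 > ρ²=55 → inactive
o4: d²=50 ≤ ρ²=55; F_rep = 13·(-7,-1)/50² = (-0.0364,-0.0052)
F = F_att + ΣF_rep = (-6.2864,-0.0052)
p' = p + 1/4·F = (-4.5716,8.9987)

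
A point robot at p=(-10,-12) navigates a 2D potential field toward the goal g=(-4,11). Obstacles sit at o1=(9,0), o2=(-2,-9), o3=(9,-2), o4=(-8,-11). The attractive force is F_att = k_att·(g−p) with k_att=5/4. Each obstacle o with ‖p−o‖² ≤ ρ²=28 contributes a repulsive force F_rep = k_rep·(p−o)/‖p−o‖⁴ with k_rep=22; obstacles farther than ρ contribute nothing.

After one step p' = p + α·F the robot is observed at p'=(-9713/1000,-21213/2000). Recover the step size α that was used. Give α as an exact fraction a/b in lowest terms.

α = 1/20

F_att = 5/4·(g−p) = 5/4·(6,23) = (7.5000,28.7500)
o1: d²=505 > ρ²=28 → inactive
o2: d²=73 > ρ²=28 → inactive
o3: d²=461 > ρ²=28 → inactive
o4: d²=5 ≤ ρ²=28; F_rep = 22·(-2,-1)/5² = (-1.7600,-0.8800)
F = F_att + ΣF_rep = (5.7400,27.8700)
Δp = p'−p = (0.2870,1.3935); α = Δx/Fx = (287/1000) / (287/50) = 1/20
check: Δy/Fy = (2787/2000) / (2787/100) = 1/20 ✓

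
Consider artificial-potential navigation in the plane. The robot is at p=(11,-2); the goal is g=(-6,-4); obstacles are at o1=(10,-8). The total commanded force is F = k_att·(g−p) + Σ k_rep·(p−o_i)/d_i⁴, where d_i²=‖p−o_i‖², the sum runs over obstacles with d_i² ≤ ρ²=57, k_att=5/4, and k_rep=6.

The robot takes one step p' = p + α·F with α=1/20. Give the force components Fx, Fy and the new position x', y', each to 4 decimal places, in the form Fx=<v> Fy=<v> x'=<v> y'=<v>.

F_att = 5/4·(g−p) = 5/4·(-17,-2) = (-21.2500,-2.5000)
o1: d²=37 ≤ ρ²=57; F_rep = 6·(1,6)/37² = (0.0044,0.0263)
F = F_att + ΣF_rep = (-21.2456,-2.4737)
p' = p + 1/20·F = (9.9377,-2.1237)

Fx=-21.2456 Fy=-2.4737 x'=9.9377 y'=-2.1237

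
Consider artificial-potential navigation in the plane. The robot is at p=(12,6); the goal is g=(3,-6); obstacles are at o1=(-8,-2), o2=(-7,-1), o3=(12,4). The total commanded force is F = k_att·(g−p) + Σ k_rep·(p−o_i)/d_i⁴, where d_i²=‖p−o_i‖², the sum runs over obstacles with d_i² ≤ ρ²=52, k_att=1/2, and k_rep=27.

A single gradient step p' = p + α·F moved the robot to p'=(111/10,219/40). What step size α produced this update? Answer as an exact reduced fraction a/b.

α = 1/5

F_att = 1/2·(g−p) = 1/2·(-9,-12) = (-4.5000,-6.0000)
o1: d²=464 > ρ²=52 → inactive
o2: d²=410 > ρ²=52 → inactive
o3: d²=4 ≤ ρ²=52; F_rep = 27·(0,2)/4² = (0.0000,3.3750)
F = F_att + ΣF_rep = (-4.5000,-2.6250)
Δp = p'−p = (-0.9000,-0.5250); α = Δx/Fx = (-9/10) / (-9/2) = 1/5
check: Δy/Fy = (-21/40) / (-21/8) = 1/5 ✓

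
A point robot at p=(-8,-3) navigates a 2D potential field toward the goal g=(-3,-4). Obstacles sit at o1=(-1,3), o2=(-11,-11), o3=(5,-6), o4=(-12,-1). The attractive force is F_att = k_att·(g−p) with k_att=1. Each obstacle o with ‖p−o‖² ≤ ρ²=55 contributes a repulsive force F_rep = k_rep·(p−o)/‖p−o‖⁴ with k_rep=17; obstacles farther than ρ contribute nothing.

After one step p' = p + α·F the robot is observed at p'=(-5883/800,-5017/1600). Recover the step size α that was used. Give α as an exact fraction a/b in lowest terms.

α = 1/8

F_att = 1·(g−p) = 1·(5,-1) = (5.0000,-1.0000)
o1: d²=85 > ρ²=55 → inactive
o2: d²=73 > ρ²=55 → inactive
o3: d²=178 > ρ²=55 → inactive
o4: d²=20 ≤ ρ²=55; F_rep = 17·(4,-2)/20² = (0.1700,-0.0850)
F = F_att + ΣF_rep = (5.1700,-1.0850)
Δp = p'−p = (0.6462,-0.1356); α = Δx/Fx = (517/800) / (517/100) = 1/8
check: Δy/Fy = (-217/1600) / (-217/200) = 1/8 ✓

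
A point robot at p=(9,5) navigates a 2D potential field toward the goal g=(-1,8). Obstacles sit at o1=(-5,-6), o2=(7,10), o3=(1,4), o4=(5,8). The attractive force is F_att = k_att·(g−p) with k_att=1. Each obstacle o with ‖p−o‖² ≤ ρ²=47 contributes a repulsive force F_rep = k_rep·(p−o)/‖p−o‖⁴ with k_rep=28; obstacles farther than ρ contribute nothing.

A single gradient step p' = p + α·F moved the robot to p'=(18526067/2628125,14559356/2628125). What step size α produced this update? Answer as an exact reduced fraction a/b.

α = 1/5

F_att = 1·(g−p) = 1·(-10,3) = (-10.0000,3.0000)
o1: d²=317 > ρ²=47 → inactive
o2: d²=29 ≤ ρ²=47; F_rep = 28·(2,-5)/29² = (0.0666,-0.1665)
o3: d²=65 > ρ²=47 → inactive
o4: d²=25 ≤ ρ²=47; F_rep = 28·(4,-3)/25² = (0.1792,-0.1344)
F = F_att + ΣF_rep = (-9.7542,2.6991)
Δp = p'−p = (-1.9508,0.5398); α = Δx/Fx = (-5127058/2628125) / (-5127058/525625) = 1/5
check: Δy/Fy = (1418731/2628125) / (1418731/525625) = 1/5 ✓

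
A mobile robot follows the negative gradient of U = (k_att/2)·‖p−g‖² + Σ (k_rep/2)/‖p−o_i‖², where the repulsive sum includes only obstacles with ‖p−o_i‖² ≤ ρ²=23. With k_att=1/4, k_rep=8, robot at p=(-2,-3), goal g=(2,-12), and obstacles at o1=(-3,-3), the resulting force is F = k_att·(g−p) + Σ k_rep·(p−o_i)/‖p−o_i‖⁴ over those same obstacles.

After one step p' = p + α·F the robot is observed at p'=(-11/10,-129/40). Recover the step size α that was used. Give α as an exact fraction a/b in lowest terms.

α = 1/10

F_att = 1/4·(g−p) = 1/4·(4,-9) = (1.0000,-2.2500)
o1: d²=1 ≤ ρ²=23; F_rep = 8·(1,0)/1² = (8.0000,0.0000)
F = F_att + ΣF_rep = (9.0000,-2.2500)
Δp = p'−p = (0.9000,-0.2250); α = Δx/Fx = (9/10) / (9) = 1/10
check: Δy/Fy = (-9/40) / (-9/4) = 1/10 ✓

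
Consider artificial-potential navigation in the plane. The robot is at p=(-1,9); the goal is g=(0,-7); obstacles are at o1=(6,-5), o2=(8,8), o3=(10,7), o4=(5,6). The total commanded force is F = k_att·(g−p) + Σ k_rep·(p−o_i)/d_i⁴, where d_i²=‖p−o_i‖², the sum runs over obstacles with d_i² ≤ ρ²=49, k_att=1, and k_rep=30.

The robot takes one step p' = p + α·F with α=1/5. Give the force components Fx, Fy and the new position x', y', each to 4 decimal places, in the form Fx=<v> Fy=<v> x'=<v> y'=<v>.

F_att = 1·(g−p) = 1·(1,-16) = (1.0000,-16.0000)
o1: d²=245 > ρ²=49 → inactive
o2: d²=82 > ρ²=49 → inactive
o3: d²=125 > ρ²=49 → inactive
o4: d²=45 ≤ ρ²=49; F_rep = 30·(-6,3)/45² = (-0.0889,0.0444)
F = F_att + ΣF_rep = (0.9111,-15.9556)
p' = p + 1/5·F = (-0.8178,5.8089)

Fx=0.9111 Fy=-15.9556 x'=-0.8178 y'=5.8089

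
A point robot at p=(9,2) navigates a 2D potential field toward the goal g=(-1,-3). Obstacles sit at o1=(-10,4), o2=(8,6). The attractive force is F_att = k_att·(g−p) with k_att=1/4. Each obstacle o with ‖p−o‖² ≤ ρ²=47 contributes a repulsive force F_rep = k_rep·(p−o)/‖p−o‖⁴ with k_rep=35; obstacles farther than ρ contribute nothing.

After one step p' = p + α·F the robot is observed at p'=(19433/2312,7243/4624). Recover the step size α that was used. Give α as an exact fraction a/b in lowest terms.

F_att = 1/4·(g−p) = 1/4·(-10,-5) = (-2.5000,-1.2500)
o1: d²=365 > ρ²=47 → inactive
o2: d²=17 ≤ ρ²=47; F_rep = 35·(1,-4)/17² = (0.1211,-0.4844)
F = F_att + ΣF_rep = (-2.3789,-1.7344)
Δp = p'−p = (-0.5947,-0.4336); α = Δx/Fx = (-1375/2312) / (-1375/578) = 1/4
check: Δy/Fy = (-2005/4624) / (-2005/1156) = 1/4 ✓

α = 1/4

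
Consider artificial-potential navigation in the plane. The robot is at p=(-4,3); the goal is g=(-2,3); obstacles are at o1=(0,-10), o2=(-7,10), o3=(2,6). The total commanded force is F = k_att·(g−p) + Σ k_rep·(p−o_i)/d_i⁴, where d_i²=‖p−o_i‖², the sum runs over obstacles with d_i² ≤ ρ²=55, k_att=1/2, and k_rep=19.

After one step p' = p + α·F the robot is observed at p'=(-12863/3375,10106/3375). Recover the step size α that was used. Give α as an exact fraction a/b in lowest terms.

α = 1/5

F_att = 1/2·(g−p) = 1/2·(2,0) = (1.0000,0.0000)
o1: d²=185 > ρ²=55 → inactive
o2: d²=58 > ρ²=55 → inactive
o3: d²=45 ≤ ρ²=55; F_rep = 19·(-6,-3)/45² = (-0.0563,-0.0281)
F = F_att + ΣF_rep = (0.9437,-0.0281)
Δp = p'−p = (0.1887,-0.0056); α = Δx/Fx = (637/3375) / (637/675) = 1/5
check: Δy/Fy = (-19/3375) / (-19/675) = 1/5 ✓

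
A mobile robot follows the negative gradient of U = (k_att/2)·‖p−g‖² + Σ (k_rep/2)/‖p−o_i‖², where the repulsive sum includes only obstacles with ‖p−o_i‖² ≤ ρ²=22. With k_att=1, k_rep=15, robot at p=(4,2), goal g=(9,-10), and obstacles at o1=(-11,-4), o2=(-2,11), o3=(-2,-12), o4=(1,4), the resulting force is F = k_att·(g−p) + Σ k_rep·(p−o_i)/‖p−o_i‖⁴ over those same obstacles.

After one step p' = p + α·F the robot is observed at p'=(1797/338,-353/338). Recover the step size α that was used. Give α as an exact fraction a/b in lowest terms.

α = 1/4

F_att = 1·(g−p) = 1·(5,-12) = (5.0000,-12.0000)
o1: d²=261 > ρ²=22 → inactive
o2: d²=117 > ρ²=22 → inactive
o3: d²=232 > ρ²=22 → inactive
o4: d²=13 ≤ ρ²=22; F_rep = 15·(3,-2)/13² = (0.2663,-0.1775)
F = F_att + ΣF_rep = (5.2663,-12.1775)
Δp = p'−p = (1.3166,-3.0444); α = Δx/Fx = (445/338) / (890/169) = 1/4
check: Δy/Fy = (-1029/338) / (-2058/169) = 1/4 ✓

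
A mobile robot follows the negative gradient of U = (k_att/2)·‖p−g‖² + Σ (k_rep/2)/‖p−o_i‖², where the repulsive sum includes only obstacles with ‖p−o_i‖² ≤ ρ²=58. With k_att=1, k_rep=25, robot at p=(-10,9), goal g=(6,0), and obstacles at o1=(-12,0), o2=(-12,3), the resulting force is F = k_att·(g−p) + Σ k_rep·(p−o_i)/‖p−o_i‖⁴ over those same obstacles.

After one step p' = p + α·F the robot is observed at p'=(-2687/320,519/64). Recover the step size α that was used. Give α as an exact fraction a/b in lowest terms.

F_att = 1·(g−p) = 1·(16,-9) = (16.0000,-9.0000)
o1: d²=85 > ρ²=58 → inactive
o2: d²=40 ≤ ρ²=58; F_rep = 25·(2,6)/40² = (0.0312,0.0938)
F = F_att + ΣF_rep = (16.0312,-8.9062)
Δp = p'−p = (1.6031,-0.8906); α = Δx/Fx = (513/320) / (513/32) = 1/10
check: Δy/Fy = (-57/64) / (-285/32) = 1/10 ✓

α = 1/10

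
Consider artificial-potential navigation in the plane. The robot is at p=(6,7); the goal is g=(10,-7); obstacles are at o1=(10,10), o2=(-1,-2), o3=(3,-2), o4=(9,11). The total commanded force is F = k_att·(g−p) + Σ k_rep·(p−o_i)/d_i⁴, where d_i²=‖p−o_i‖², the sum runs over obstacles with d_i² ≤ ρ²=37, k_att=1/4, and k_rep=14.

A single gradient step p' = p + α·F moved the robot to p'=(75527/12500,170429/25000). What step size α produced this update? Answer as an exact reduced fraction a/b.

F_att = 1/4·(g−p) = 1/4·(4,-14) = (1.0000,-3.5000)
o1: d²=25 ≤ ρ²=37; F_rep = 14·(-4,-3)/25² = (-0.0896,-0.0672)
o2: d²=130 > ρ²=37 → inactive
o3: d²=90 > ρ²=37 → inactive
o4: d²=25 ≤ ρ²=37; F_rep = 14·(-3,-4)/25² = (-0.0672,-0.0896)
F = F_att + ΣF_rep = (0.8432,-3.6568)
Δp = p'−p = (0.0422,-0.1828); α = Δx/Fx = (527/12500) / (527/625) = 1/20
check: Δy/Fy = (-4571/25000) / (-4571/1250) = 1/20 ✓

α = 1/20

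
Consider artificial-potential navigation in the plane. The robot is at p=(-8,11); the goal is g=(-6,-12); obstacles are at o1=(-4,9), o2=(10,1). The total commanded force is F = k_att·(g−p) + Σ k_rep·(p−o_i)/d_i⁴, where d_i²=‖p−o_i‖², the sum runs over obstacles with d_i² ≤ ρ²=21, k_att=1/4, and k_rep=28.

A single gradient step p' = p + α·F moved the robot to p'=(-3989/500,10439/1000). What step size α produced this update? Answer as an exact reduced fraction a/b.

α = 1/10

F_att = 1/4·(g−p) = 1/4·(2,-23) = (0.5000,-5.7500)
o1: d²=20 ≤ ρ²=21; F_rep = 28·(-4,2)/20² = (-0.2800,0.1400)
o2: d²=424 > ρ²=21 → inactive
F = F_att + ΣF_rep = (0.2200,-5.6100)
Δp = p'−p = (0.0220,-0.5610); α = Δx/Fx = (11/500) / (11/50) = 1/10
check: Δy/Fy = (-561/1000) / (-561/100) = 1/10 ✓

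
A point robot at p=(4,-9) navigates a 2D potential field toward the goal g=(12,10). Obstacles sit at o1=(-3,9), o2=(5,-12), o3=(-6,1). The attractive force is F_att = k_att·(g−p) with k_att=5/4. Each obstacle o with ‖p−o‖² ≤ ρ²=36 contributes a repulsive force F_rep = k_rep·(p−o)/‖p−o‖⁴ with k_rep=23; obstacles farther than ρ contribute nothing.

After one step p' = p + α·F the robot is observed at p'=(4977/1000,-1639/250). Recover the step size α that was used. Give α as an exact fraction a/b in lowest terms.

α = 1/10

F_att = 5/4·(g−p) = 5/4·(8,19) = (10.0000,23.7500)
o1: d²=373 > ρ²=36 → inactive
o2: d²=10 ≤ ρ²=36; F_rep = 23·(-1,3)/10² = (-0.2300,0.6900)
o3: d²=200 > ρ²=36 → inactive
F = F_att + ΣF_rep = (9.7700,24.4400)
Δp = p'−p = (0.9770,2.4440); α = Δx/Fx = (977/1000) / (977/100) = 1/10
check: Δy/Fy = (611/250) / (611/25) = 1/10 ✓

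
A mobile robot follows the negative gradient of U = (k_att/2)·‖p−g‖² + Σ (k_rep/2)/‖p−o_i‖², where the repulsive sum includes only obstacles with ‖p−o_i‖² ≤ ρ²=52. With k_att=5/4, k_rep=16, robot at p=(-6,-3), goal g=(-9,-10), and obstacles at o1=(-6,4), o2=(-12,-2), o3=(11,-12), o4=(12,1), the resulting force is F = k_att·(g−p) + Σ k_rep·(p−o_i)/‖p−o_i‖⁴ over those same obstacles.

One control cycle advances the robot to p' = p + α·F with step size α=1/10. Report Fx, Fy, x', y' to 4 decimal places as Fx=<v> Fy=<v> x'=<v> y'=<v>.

Fx=-3.6799 Fy=-8.8083 x'=-6.3680 y'=-3.8808

F_att = 5/4·(g−p) = 5/4·(-3,-7) = (-3.7500,-8.7500)
o1: d²=49 ≤ ρ²=52; F_rep = 16·(0,-7)/49² = (0.0000,-0.0466)
o2: d²=37 ≤ ρ²=52; F_rep = 16·(6,-1)/37² = (0.0701,-0.0117)
o3: d²=370 > ρ²=52 → inactive
o4: d²=340 > ρ²=52 → inactive
F = F_att + ΣF_rep = (-3.6799,-8.8083)
p' = p + 1/10·F = (-6.3680,-3.8808)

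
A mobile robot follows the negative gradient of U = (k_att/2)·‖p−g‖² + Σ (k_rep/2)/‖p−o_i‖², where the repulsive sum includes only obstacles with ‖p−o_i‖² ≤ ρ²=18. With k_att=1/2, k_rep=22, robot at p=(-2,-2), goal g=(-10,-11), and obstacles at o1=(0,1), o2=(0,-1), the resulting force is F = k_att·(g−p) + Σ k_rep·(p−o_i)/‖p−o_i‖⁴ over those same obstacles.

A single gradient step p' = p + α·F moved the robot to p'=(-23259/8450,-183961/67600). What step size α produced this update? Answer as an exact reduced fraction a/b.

α = 1/8

F_att = 1/2·(g−p) = 1/2·(-8,-9) = (-4.0000,-4.5000)
o1: d²=13 ≤ ρ²=18; F_rep = 22·(-2,-3)/13² = (-0.2604,-0.3905)
o2: d²=5 ≤ ρ²=18; F_rep = 22·(-2,-1)/5² = (-1.7600,-0.8800)
F = F_att + ΣF_rep = (-6.0204,-5.7705)
Δp = p'−p = (-0.7525,-0.7213); α = Δx/Fx = (-6359/8450) / (-25436/4225) = 1/8
check: Δy/Fy = (-48761/67600) / (-48761/8450) = 1/8 ✓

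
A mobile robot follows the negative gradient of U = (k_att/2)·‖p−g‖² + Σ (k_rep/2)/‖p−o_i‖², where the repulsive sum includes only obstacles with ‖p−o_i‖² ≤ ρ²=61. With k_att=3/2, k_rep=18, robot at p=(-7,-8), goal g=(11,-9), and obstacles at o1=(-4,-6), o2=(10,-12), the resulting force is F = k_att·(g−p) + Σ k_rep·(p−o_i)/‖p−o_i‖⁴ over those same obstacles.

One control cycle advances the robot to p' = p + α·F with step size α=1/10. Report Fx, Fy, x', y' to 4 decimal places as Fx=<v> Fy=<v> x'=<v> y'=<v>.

F_att = 3/2·(g−p) = 3/2·(18,-1) = (27.0000,-1.5000)
o1: d²=13 ≤ ρ²=61; F_rep = 18·(-3,-2)/13² = (-0.3195,-0.2130)
o2: d²=305 > ρ²=61 → inactive
F = F_att + ΣF_rep = (26.6805,-1.7130)
p' = p + 1/10·F = (-4.3320,-8.1713)

Fx=26.6805 Fy=-1.7130 x'=-4.3320 y'=-8.1713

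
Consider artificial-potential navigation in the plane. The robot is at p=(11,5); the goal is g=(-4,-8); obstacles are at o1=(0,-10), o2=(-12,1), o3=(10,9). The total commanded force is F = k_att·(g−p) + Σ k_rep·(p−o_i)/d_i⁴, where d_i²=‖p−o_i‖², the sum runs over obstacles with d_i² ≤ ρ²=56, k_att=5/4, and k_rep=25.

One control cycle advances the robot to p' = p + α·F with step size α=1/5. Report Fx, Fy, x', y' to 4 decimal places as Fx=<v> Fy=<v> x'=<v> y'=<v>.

Fx=-18.6635 Fy=-16.5960 x'=7.2673 y'=1.6808

F_att = 5/4·(g−p) = 5/4·(-15,-13) = (-18.7500,-16.2500)
o1: d²=346 > ρ²=56 → inactive
o2: d²=545 > ρ²=56 → inactive
o3: d²=17 ≤ ρ²=56; F_rep = 25·(1,-4)/17² = (0.0865,-0.3460)
F = F_att + ΣF_rep = (-18.6635,-16.5960)
p' = p + 1/5·F = (7.2673,1.6808)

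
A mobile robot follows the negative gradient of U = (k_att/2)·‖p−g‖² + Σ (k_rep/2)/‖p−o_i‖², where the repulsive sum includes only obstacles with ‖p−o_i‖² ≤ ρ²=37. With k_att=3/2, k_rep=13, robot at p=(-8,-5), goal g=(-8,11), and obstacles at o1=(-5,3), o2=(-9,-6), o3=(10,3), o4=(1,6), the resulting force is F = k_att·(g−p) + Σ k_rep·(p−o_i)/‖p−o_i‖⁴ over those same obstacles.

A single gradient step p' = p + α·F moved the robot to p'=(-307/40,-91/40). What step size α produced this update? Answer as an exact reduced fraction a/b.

α = 1/10

F_att = 3/2·(g−p) = 3/2·(0,16) = (0.0000,24.0000)
o1: d²=73 > ρ²=37 → inactive
o2: d²=2 ≤ ρ²=37; F_rep = 13·(1,1)/2² = (3.2500,3.2500)
o3: d²=388 > ρ²=37 → inactive
o4: d²=202 > ρ²=37 → inactive
F = F_att + ΣF_rep = (3.2500,27.2500)
Δp = p'−p = (0.3250,2.7250); α = Δx/Fx = (13/40) / (13/4) = 1/10
check: Δy/Fy = (109/40) / (109/4) = 1/10 ✓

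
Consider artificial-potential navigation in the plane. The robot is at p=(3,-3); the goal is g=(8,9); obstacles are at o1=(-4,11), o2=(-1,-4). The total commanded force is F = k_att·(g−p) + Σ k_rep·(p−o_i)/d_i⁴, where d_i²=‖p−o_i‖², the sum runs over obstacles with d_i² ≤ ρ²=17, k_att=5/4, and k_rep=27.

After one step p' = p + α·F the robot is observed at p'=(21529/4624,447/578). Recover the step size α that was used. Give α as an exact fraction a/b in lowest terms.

α = 1/4

F_att = 5/4·(g−p) = 5/4·(5,12) = (6.2500,15.0000)
o1: d²=245 > ρ²=17 → inactive
o2: d²=17 ≤ ρ²=17; F_rep = 27·(4,1)/17² = (0.3737,0.0934)
F = F_att + ΣF_rep = (6.6237,15.0934)
Δp = p'−p = (1.6559,3.7734); α = Δx/Fx = (7657/4624) / (7657/1156) = 1/4
check: Δy/Fy = (2181/578) / (4362/289) = 1/4 ✓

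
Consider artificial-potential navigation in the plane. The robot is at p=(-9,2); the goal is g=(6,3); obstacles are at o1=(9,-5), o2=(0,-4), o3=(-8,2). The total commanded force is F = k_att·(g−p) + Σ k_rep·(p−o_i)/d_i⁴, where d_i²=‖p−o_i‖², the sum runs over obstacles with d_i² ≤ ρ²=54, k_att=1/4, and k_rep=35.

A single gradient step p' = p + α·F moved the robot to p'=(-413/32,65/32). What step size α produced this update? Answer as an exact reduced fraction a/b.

F_att = 1/4·(g−p) = 1/4·(15,1) = (3.7500,0.2500)
o1: d²=373 > ρ²=54 → inactive
o2: d²=117 > ρ²=54 → inactive
o3: d²=1 ≤ ρ²=54; F_rep = 35·(-1,0)/1² = (-35.0000,0.0000)
F = F_att + ΣF_rep = (-31.2500,0.2500)
Δp = p'−p = (-3.9062,0.0312); α = Δx/Fx = (-125/32) / (-125/4) = 1/8
check: Δy/Fy = (1/32) / (1/4) = 1/8 ✓

α = 1/8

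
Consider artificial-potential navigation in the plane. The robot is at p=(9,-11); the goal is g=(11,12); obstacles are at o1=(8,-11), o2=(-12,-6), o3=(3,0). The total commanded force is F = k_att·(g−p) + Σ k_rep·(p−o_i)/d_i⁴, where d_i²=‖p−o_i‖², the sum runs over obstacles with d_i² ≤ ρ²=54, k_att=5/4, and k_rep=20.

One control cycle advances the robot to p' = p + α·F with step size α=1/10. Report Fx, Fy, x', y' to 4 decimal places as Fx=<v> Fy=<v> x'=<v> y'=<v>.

Fx=22.5000 Fy=28.7500 x'=11.2500 y'=-8.1250

F_att = 5/4·(g−p) = 5/4·(2,23) = (2.5000,28.7500)
o1: d²=1 ≤ ρ²=54; F_rep = 20·(1,0)/1² = (20.0000,0.0000)
o2: d²=466 > ρ²=54 → inactive
o3: d²=157 > ρ²=54 → inactive
F = F_att + ΣF_rep = (22.5000,28.7500)
p' = p + 1/10·F = (11.2500,-8.1250)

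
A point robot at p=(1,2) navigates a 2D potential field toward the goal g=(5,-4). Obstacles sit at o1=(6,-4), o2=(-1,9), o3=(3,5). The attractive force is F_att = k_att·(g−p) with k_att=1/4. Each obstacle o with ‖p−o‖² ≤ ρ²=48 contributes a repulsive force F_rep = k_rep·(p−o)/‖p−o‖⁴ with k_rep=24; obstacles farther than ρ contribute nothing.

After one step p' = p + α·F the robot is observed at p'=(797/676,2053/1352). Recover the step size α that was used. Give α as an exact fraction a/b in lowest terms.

α = 1/4

F_att = 1/4·(g−p) = 1/4·(4,-6) = (1.0000,-1.5000)
o1: d²=61 > ρ²=48 → inactive
o2: d²=53 > ρ²=48 → inactive
o3: d²=13 ≤ ρ²=48; F_rep = 24·(-2,-3)/13² = (-0.2840,-0.4260)
F = F_att + ΣF_rep = (0.7160,-1.9260)
Δp = p'−p = (0.1790,-0.4815); α = Δx/Fx = (121/676) / (121/169) = 1/4
check: Δy/Fy = (-651/1352) / (-651/338) = 1/4 ✓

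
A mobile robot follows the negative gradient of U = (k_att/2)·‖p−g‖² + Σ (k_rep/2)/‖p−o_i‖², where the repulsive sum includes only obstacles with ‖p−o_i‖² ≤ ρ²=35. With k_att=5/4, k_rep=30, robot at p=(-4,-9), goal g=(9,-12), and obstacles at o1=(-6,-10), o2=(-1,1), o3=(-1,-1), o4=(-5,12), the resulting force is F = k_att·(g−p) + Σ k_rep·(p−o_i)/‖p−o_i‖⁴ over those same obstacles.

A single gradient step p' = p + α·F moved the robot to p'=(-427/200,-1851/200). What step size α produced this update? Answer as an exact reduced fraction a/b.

F_att = 5/4·(g−p) = 5/4·(13,-3) = (16.2500,-3.7500)
o1: d²=5 ≤ ρ²=35; F_rep = 30·(2,1)/5² = (2.4000,1.2000)
o2: d²=109 > ρ²=35 → inactive
o3: d²=73 > ρ²=35 → inactive
o4: d²=442 > ρ²=35 → inactive
F = F_att + ΣF_rep = (18.6500,-2.5500)
Δp = p'−p = (1.8650,-0.2550); α = Δx/Fx = (373/200) / (373/20) = 1/10
check: Δy/Fy = (-51/200) / (-51/20) = 1/10 ✓

α = 1/10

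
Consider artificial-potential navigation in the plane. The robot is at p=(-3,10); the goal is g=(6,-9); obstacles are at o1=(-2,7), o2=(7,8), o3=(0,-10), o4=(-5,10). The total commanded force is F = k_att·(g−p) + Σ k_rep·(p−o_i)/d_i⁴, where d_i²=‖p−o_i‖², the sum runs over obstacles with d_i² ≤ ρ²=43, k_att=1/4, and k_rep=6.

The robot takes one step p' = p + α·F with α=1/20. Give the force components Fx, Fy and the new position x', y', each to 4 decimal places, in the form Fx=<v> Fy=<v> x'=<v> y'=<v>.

F_att = 1/4·(g−p) = 1/4·(9,-19) = (2.2500,-4.7500)
o1: d²=10 ≤ ρ²=43; F_rep = 6·(-1,3)/10² = (-0.0600,0.1800)
o2: d²=104 > ρ²=43 → inactive
o3: d²=409 > ρ²=43 → inactive
o4: d²=4 ≤ ρ²=43; F_rep = 6·(2,0)/4² = (0.7500,0.0000)
F = F_att + ΣF_rep = (2.9400,-4.5700)
p' = p + 1/20·F = (-2.8530,9.7715)

Fx=2.9400 Fy=-4.5700 x'=-2.8530 y'=9.7715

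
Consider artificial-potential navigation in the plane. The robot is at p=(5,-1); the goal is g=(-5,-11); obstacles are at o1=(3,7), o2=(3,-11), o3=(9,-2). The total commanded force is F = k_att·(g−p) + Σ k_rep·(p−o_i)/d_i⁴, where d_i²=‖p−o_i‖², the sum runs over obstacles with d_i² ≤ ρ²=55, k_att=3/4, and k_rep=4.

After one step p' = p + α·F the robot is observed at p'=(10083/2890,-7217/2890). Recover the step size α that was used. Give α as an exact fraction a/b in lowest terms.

F_att = 3/4·(g−p) = 3/4·(-10,-10) = (-7.5000,-7.5000)
o1: d²=68 > ρ²=55 → inactive
o2: d²=104 > ρ²=55 → inactive
o3: d²=17 ≤ ρ²=55; F_rep = 4·(-4,1)/17² = (-0.0554,0.0138)
F = F_att + ΣF_rep = (-7.5554,-7.4862)
Δp = p'−p = (-1.5111,-1.4972); α = Δx/Fx = (-4367/2890) / (-4367/578) = 1/5
check: Δy/Fy = (-4327/2890) / (-4327/578) = 1/5 ✓

α = 1/5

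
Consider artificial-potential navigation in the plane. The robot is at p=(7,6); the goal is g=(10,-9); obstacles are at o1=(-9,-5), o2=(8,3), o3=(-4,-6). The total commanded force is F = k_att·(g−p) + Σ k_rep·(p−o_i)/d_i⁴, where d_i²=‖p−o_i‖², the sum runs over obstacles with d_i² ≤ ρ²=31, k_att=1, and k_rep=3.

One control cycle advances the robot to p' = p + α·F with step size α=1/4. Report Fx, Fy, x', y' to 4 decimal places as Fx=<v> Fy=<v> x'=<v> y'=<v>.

F_att = 1·(g−p) = 1·(3,-15) = (3.0000,-15.0000)
o1: d²=377 > ρ²=31 → inactive
o2: d²=10 ≤ ρ²=31; F_rep = 3·(-1,3)/10² = (-0.0300,0.0900)
o3: d²=265 > ρ²=31 → inactive
F = F_att + ΣF_rep = (2.9700,-14.9100)
p' = p + 1/4·F = (7.7425,2.2725)

Fx=2.9700 Fy=-14.9100 x'=7.7425 y'=2.2725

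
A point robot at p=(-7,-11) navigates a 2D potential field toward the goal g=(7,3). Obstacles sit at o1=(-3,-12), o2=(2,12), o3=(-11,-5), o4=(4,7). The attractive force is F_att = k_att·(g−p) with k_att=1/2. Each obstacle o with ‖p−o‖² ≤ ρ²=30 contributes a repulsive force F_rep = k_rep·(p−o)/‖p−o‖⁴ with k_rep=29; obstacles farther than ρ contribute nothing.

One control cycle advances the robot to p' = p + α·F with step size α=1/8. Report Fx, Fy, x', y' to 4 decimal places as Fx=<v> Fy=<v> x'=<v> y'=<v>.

F_att = 1/2·(g−p) = 1/2·(14,14) = (7.0000,7.0000)
o1: d²=17 ≤ ρ²=30; F_rep = 29·(-4,1)/17² = (-0.4014,0.1003)
o2: d²=610 > ρ²=30 → inactive
o3: d²=52 > ρ²=30 → inactive
o4: d²=445 > ρ²=30 → inactive
F = F_att + ΣF_rep = (6.5986,7.1003)
p' = p + 1/8·F = (-6.1752,-10.1125)

Fx=6.5986 Fy=7.1003 x'=-6.1752 y'=-10.1125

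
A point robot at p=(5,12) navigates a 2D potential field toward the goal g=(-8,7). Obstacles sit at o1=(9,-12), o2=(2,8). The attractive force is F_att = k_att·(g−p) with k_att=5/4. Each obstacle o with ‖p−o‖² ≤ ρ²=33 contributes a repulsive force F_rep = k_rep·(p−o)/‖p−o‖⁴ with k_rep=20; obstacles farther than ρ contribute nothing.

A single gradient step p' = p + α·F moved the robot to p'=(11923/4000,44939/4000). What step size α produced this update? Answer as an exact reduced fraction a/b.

α = 1/8

F_att = 5/4·(g−p) = 5/4·(-13,-5) = (-16.2500,-6.2500)
o1: d²=592 > ρ²=33 → inactive
o2: d²=25 ≤ ρ²=33; F_rep = 20·(3,4)/25² = (0.0960,0.1280)
F = F_att + ΣF_rep = (-16.1540,-6.1220)
Δp = p'−p = (-2.0192,-0.7652); α = Δx/Fx = (-8077/4000) / (-8077/500) = 1/8
check: Δy/Fy = (-3061/4000) / (-3061/500) = 1/8 ✓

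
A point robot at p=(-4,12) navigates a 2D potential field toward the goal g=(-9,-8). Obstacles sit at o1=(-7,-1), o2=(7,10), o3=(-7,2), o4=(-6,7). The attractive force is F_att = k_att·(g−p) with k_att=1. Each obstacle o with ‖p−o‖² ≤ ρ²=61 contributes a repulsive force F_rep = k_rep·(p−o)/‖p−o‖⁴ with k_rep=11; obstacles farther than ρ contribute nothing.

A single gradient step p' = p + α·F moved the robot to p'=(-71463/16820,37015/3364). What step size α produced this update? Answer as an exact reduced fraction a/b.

F_att = 1·(g−p) = 1·(-5,-20) = (-5.0000,-20.0000)
o1: d²=178 > ρ²=61 → inactive
o2: d²=125 > ρ²=61 → inactive
o3: d²=109 > ρ²=61 → inactive
o4: d²=29 ≤ ρ²=61; F_rep = 11·(2,5)/29² = (0.0262,0.0654)
F = F_att + ΣF_rep = (-4.9738,-19.9346)
Δp = p'−p = (-0.2487,-0.9967); α = Δx/Fx = (-4183/16820) / (-4183/841) = 1/20
check: Δy/Fy = (-3353/3364) / (-16765/841) = 1/20 ✓

α = 1/20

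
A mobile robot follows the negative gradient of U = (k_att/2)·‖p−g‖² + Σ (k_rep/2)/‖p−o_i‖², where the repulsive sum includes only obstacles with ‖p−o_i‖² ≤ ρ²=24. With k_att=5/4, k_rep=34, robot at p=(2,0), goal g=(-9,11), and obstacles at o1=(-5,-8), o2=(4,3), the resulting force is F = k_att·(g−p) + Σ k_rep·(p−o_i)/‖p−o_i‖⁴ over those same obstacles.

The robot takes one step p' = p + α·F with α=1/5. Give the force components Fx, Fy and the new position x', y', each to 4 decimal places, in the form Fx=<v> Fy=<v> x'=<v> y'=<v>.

Fx=-14.1524 Fy=13.1464 x'=-0.8305 y'=2.6293

F_att = 5/4·(g−p) = 5/4·(-11,11) = (-13.7500,13.7500)
o1: d²=113 > ρ²=24 → inactive
o2: d²=13 ≤ ρ²=24; F_rep = 34·(-2,-3)/13² = (-0.4024,-0.6036)
F = F_att + ΣF_rep = (-14.1524,13.1464)
p' = p + 1/5·F = (-0.8305,2.6293)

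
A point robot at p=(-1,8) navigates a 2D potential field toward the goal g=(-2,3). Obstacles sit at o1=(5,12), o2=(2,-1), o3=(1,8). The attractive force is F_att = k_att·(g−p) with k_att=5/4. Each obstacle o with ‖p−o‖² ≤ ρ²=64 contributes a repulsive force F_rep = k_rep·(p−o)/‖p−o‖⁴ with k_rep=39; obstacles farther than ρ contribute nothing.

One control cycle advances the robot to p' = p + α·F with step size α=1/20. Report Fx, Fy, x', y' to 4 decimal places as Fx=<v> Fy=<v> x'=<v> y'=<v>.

Fx=-6.2115 Fy=-6.3077 x'=-1.3106 y'=7.6846

F_att = 5/4·(g−p) = 5/4·(-1,-5) = (-1.2500,-6.2500)
o1: d²=52 ≤ ρ²=64; F_rep = 39·(-6,-4)/52² = (-0.0865,-0.0577)
o2: d²=90 > ρ²=64 → inactive
o3: d²=4 ≤ ρ²=64; F_rep = 39·(-2,0)/4² = (-4.8750,0.0000)
F = F_att + ΣF_rep = (-6.2115,-6.3077)
p' = p + 1/20·F = (-1.3106,7.6846)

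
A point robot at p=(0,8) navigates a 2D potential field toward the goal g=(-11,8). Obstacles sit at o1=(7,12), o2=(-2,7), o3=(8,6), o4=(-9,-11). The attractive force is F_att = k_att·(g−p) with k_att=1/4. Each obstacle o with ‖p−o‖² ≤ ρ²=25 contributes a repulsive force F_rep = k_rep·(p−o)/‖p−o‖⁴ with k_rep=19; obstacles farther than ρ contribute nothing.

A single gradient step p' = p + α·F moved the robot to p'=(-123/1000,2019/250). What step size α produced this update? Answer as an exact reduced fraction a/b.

α = 1/10

F_att = 1/4·(g−p) = 1/4·(-11,0) = (-2.7500,0.0000)
o1: d²=65 > ρ²=25 → inactive
o2: d²=5 ≤ ρ²=25; F_rep = 19·(2,1)/5² = (1.5200,0.7600)
o3: d²=68 > ρ²=25 → inactive
o4: d²=442 > ρ²=25 → inactive
F = F_att + ΣF_rep = (-1.2300,0.7600)
Δp = p'−p = (-0.1230,0.0760); α = Δx/Fx = (-123/1000) / (-123/100) = 1/10
check: Δy/Fy = (19/250) / (19/25) = 1/10 ✓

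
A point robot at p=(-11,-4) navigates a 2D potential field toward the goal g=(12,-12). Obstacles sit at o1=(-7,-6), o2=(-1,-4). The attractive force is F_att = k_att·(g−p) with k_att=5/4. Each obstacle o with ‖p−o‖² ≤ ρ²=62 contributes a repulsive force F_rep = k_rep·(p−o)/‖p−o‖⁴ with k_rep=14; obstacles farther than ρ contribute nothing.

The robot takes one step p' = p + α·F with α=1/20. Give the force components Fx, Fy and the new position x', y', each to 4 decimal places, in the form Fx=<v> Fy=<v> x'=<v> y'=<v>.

F_att = 5/4·(g−p) = 5/4·(23,-8) = (28.7500,-10.0000)
o1: d²=20 ≤ ρ²=62; F_rep = 14·(-4,2)/20² = (-0.1400,0.0700)
o2: d²=100 > ρ²=62 → inactive
F = F_att + ΣF_rep = (28.6100,-9.9300)
p' = p + 1/20·F = (-9.5695,-4.4965)

Fx=28.6100 Fy=-9.9300 x'=-9.5695 y'=-4.4965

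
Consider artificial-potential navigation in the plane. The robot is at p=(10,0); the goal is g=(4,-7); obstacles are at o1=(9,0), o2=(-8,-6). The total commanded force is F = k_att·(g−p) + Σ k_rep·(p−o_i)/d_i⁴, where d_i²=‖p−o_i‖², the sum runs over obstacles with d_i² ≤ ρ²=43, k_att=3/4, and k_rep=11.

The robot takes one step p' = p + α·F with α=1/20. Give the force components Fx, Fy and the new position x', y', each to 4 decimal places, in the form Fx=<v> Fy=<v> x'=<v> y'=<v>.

Fx=6.5000 Fy=-5.2500 x'=10.3250 y'=-0.2625

F_att = 3/4·(g−p) = 3/4·(-6,-7) = (-4.5000,-5.2500)
o1: d²=1 ≤ ρ²=43; F_rep = 11·(1,0)/1² = (11.0000,0.0000)
o2: d²=360 > ρ²=43 → inactive
F = F_att + ΣF_rep = (6.5000,-5.2500)
p' = p + 1/20·F = (10.3250,-0.2625)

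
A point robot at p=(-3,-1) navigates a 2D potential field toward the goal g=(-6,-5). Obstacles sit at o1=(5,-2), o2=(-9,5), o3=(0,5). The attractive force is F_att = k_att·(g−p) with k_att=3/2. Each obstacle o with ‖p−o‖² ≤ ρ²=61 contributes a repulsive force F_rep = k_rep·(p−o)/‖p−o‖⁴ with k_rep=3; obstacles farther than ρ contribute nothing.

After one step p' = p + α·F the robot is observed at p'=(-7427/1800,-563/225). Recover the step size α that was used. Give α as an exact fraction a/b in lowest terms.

F_att = 3/2·(g−p) = 3/2·(-3,-4) = (-4.5000,-6.0000)
o1: d²=65 > ρ²=61 → inactive
o2: d²=72 > ρ²=61 → inactive
o3: d²=45 ≤ ρ²=61; F_rep = 3·(-3,-6)/45² = (-0.0044,-0.0089)
F = F_att + ΣF_rep = (-4.5044,-6.0089)
Δp = p'−p = (-1.1261,-1.5022); α = Δx/Fx = (-2027/1800) / (-2027/450) = 1/4
check: Δy/Fy = (-338/225) / (-1352/225) = 1/4 ✓

α = 1/4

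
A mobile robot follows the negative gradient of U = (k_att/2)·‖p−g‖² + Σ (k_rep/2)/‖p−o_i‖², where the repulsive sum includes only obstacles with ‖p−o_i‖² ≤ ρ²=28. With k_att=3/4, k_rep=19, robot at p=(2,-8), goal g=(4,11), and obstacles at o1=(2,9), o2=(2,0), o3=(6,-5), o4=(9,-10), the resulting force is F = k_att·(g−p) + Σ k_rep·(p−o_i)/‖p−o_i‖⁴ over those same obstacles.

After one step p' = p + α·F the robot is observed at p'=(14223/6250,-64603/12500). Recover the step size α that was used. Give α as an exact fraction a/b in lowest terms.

α = 1/5

F_att = 3/4·(g−p) = 3/4·(2,19) = (1.5000,14.2500)
o1: d²=289 > ρ²=28 → inactive
o2: d²=64 > ρ²=28 → inactive
o3: d²=25 ≤ ρ²=28; F_rep = 19·(-4,-3)/25² = (-0.1216,-0.0912)
o4: d²=53 > ρ²=28 → inactive
F = F_att + ΣF_rep = (1.3784,14.1588)
Δp = p'−p = (0.2757,2.8318); α = Δx/Fx = (1723/6250) / (1723/1250) = 1/5
check: Δy/Fy = (35397/12500) / (35397/2500) = 1/5 ✓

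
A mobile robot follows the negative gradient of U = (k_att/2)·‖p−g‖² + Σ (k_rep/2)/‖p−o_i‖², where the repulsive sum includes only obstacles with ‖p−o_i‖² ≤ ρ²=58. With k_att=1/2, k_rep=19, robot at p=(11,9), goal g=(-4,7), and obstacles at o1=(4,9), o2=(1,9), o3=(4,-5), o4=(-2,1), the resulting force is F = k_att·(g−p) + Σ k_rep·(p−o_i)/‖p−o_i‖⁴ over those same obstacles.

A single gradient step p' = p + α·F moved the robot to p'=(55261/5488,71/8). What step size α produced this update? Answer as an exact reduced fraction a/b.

α = 1/8

F_att = 1/2·(g−p) = 1/2·(-15,-2) = (-7.5000,-1.0000)
o1: d²=49 ≤ ρ²=58; F_rep = 19·(7,0)/49² = (0.0554,0.0000)
o2: d²=100 > ρ²=58 → inactive
o3: d²=245 > ρ²=58 → inactive
o4: d²=233 > ρ²=58 → inactive
F = F_att + ΣF_rep = (-7.4446,-1.0000)
Δp = p'−p = (-0.9306,-0.1250); α = Δx/Fx = (-5107/5488) / (-5107/686) = 1/8
check: Δy/Fy = (-1/8) / (-1) = 1/8 ✓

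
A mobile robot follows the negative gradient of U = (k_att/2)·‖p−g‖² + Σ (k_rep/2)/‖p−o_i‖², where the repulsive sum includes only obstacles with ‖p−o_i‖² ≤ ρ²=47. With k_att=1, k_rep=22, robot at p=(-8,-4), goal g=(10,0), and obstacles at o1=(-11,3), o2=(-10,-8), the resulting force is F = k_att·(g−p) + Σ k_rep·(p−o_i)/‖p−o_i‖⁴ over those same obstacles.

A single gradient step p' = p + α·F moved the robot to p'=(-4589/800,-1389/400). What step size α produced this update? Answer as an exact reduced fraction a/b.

F_att = 1·(g−p) = 1·(18,4) = (18.0000,4.0000)
o1: d²=58 > ρ²=47 → inactive
o2: d²=20 ≤ ρ²=47; F_rep = 22·(2,4)/20² = (0.1100,0.2200)
F = F_att + ΣF_rep = (18.1100,4.2200)
Δp = p'−p = (2.2637,0.5275); α = Δx/Fx = (1811/800) / (1811/100) = 1/8
check: Δy/Fy = (211/400) / (211/50) = 1/8 ✓

α = 1/8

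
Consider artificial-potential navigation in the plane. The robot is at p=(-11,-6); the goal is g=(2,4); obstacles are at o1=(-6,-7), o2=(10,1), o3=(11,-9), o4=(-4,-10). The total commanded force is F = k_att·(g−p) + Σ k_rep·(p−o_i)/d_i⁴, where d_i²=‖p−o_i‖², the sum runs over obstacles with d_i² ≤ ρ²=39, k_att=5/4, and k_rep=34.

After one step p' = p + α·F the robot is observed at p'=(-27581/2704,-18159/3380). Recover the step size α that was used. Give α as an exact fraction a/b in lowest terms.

F_att = 5/4·(g−p) = 5/4·(13,10) = (16.2500,12.5000)
o1: d²=26 ≤ ρ²=39; F_rep = 34·(-5,1)/26² = (-0.2515,0.0503)
o2: d²=490 > ρ²=39 → inactive
o3: d²=493 > ρ²=39 → inactive
o4: d²=65 > ρ²=39 → inactive
F = F_att + ΣF_rep = (15.9985,12.5503)
Δp = p'−p = (0.7999,0.6275); α = Δx/Fx = (2163/2704) / (10815/676) = 1/20
check: Δy/Fy = (2121/3380) / (2121/169) = 1/20 ✓

α = 1/20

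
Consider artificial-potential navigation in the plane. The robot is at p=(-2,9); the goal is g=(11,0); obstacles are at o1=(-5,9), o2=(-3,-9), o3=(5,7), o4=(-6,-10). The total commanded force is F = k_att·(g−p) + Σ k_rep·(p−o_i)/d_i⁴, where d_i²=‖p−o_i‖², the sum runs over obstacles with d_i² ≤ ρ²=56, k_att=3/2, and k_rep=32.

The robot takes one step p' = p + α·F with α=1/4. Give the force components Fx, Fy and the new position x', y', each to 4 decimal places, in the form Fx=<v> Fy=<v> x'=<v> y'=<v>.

Fx=20.6054 Fy=-13.4772 x'=3.1514 y'=5.6307

F_att = 3/2·(g−p) = 3/2·(13,-9) = (19.5000,-13.5000)
o1: d²=9 ≤ ρ²=56; F_rep = 32·(3,0)/9² = (1.1852,0.0000)
o2: d²=325 > ρ²=56 → inactive
o3: d²=53 ≤ ρ²=56; F_rep = 32·(-7,2)/53² = (-0.0797,0.0228)
o4: d²=377 > ρ²=56 → inactive
F = F_att + ΣF_rep = (20.6054,-13.4772)
p' = p + 1/4·F = (3.1514,5.6307)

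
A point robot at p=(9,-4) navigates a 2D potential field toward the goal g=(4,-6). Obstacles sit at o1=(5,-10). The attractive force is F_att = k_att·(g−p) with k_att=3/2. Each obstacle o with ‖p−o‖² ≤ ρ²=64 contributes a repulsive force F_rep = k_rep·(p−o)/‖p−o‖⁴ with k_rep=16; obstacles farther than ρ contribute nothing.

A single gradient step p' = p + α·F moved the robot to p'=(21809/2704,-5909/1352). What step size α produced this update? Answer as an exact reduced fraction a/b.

F_att = 3/2·(g−p) = 3/2·(-5,-2) = (-7.5000,-3.0000)
o1: d²=52 ≤ ρ²=64; F_rep = 16·(4,6)/52² = (0.0237,0.0355)
F = F_att + ΣF_rep = (-7.4763,-2.9645)
Δp = p'−p = (-0.9345,-0.3706); α = Δx/Fx = (-2527/2704) / (-2527/338) = 1/8
check: Δy/Fy = (-501/1352) / (-501/169) = 1/8 ✓

α = 1/8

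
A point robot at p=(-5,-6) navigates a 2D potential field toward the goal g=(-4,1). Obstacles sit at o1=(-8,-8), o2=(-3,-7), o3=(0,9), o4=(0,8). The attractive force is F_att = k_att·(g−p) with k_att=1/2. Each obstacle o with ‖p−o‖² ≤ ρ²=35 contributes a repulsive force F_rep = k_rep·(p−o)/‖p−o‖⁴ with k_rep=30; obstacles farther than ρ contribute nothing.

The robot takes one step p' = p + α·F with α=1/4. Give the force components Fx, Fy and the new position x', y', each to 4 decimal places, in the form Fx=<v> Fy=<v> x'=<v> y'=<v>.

F_att = 1/2·(g−p) = 1/2·(1,7) = (0.5000,3.5000)
o1: d²=13 ≤ ρ²=35; F_rep = 30·(3,2)/13² = (0.5325,0.3550)
o2: d²=5 ≤ ρ²=35; F_rep = 30·(-2,1)/5² = (-2.4000,1.2000)
o3: d²=250 > ρ²=35 → inactive
o4: d²=221 > ρ²=35 → inactive
F = F_att + ΣF_rep = (-1.3675,5.0550)
p' = p + 1/4·F = (-5.3419,-4.7362)

Fx=-1.3675 Fy=5.0550 x'=-5.3419 y'=-4.7362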